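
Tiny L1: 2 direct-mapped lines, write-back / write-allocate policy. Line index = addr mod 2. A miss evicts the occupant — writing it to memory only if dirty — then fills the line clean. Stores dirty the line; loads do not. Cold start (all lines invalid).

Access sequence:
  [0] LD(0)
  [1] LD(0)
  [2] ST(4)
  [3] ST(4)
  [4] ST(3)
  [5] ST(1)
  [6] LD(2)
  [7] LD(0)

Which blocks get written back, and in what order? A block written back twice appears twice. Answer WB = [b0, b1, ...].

WB = [3, 4]

0: R B0 -> L0 miss  d=-]
1: R B0 -> L0 hit  d=-]
2: W B4 -> L0 miss  d=D]
3: W B4 -> L0 hit  d=D]
4: W B3 -> L1 miss  d=D]
5: W B1 -> L1 miss wb->B3  d=D]
6: R B2 -> L0 miss wb->B4  d=-]
7: R B0 -> L0 miss  d=-]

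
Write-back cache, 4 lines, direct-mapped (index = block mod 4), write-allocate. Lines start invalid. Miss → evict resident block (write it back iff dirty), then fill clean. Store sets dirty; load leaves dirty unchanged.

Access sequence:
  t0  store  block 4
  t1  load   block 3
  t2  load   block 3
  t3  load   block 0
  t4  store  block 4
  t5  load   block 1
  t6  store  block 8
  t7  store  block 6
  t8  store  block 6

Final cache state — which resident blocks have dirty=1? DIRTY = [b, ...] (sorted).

0: W B4 → L0 miss [D]
1: R B3 → L3 miss [-]
2: R B3 → L3 hit [-]
3: R B0 → L0 miss wb→B4 [-]
4: W B4 → L0 miss [D]
5: R B1 → L1 miss [-]
6: W B8 → L0 miss wb→B4 [D]
7: W B6 → L2 miss [D]
8: W B6 → L2 hit [D]

DIRTY = [6, 8]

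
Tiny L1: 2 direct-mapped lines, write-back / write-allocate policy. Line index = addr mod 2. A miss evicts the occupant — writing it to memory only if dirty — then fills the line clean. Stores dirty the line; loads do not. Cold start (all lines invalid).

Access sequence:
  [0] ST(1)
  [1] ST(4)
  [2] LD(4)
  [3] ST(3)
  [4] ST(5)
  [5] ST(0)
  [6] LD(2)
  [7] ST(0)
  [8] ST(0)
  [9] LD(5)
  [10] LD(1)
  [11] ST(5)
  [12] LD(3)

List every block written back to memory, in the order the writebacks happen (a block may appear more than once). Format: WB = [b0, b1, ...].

WB = [1, 3, 4, 0, 5, 5]

0: W B1 -> L1 miss  d=D]
1: W B4 -> L0 miss  d=D]
2: R B4 -> L0 hit  d=D]
3: W B3 -> L1 miss wb->B1  d=D]
4: W B5 -> L1 miss wb->B3  d=D]
5: W B0 -> L0 miss wb->B4  d=D]
6: R B2 -> L0 miss wb->B0  d=-]
7: W B0 -> L0 miss  d=D]
8: W B0 -> L0 hit  d=D]
9: R B5 -> L1 hit  d=D]
10: R B1 -> L1 miss wb->B5  d=-]
11: W B5 -> L1 miss  d=D]
12: R B3 -> L1 miss wb->B5  d=-]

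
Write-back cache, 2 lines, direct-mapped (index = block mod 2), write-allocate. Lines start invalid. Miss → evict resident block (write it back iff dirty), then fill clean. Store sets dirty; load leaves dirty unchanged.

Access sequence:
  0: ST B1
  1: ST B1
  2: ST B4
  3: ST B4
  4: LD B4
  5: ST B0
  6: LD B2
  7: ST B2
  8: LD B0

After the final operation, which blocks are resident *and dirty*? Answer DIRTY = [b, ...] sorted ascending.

0: W B1 → L1 miss [D]
1: W B1 → L1 hit [D]
2: W B4 → L0 miss [D]
3: W B4 → L0 hit [D]
4: R B4 → L0 hit [D]
5: W B0 → L0 miss wb→B4 [D]
6: R B2 → L0 miss wb→B0 [-]
7: W B2 → L0 hit [D]
8: R B0 → L0 miss wb→B2 [-]

DIRTY = [1]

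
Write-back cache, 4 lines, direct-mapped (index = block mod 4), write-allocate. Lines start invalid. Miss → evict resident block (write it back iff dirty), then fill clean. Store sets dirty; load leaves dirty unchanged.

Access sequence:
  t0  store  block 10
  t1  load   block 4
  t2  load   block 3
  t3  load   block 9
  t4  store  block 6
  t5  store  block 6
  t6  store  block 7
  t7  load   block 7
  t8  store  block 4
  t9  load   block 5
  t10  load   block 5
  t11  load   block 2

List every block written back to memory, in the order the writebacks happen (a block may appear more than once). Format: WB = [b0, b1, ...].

WB = [10, 6]

0: W B10 -> L2 miss  d=D]
1: R B4 -> L0 miss  d=-]
2: R B3 -> L3 miss  d=-]
3: R B9 -> L1 miss  d=-]
4: W B6 -> L2 miss wb->B10  d=D]
5: W B6 -> L2 hit  d=D]
6: W B7 -> L3 miss  d=D]
7: R B7 -> L3 hit  d=D]
8: W B4 -> L0 hit  d=D]
9: R B5 -> L1 miss  d=-]
10: R B5 -> L1 hit  d=-]
11: R B2 -> L2 miss wb->B6  d=-]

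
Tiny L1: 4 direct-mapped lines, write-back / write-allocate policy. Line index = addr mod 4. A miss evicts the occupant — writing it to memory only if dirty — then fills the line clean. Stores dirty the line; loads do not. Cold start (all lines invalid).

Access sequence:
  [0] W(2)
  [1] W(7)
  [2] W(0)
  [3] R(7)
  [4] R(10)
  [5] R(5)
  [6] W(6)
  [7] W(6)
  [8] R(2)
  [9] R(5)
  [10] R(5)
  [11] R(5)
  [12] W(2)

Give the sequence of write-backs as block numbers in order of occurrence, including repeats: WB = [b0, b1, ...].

0: W B2 -> L2 miss  d=D]
1: W B7 -> L3 miss  d=D]
2: W B0 -> L0 miss  d=D]
3: R B7 -> L3 hit  d=D]
4: R B10 -> L2 miss wb->B2  d=-]
5: R B5 -> L1 miss  d=-]
6: W B6 -> L2 miss  d=D]
7: W B6 -> L2 hit  d=D]
8: R B2 -> L2 miss wb->B6  d=-]
9: R B5 -> L1 hit  d=-]
10: R B5 -> L1 hit  d=-]
11: R B5 -> L1 hit  d=-]
12: W B2 -> L2 hit  d=D]

WB = [2, 6]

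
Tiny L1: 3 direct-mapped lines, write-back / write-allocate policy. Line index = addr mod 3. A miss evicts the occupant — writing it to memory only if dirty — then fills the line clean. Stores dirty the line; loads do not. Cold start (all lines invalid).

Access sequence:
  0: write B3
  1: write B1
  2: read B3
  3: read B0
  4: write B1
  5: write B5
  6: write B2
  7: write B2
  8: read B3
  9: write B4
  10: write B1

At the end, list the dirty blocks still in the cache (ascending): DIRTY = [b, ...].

DIRTY = [1, 2]

0: W B3 → L0 miss [D]
1: W B1 → L1 miss [D]
2: R B3 → L0 hit [D]
3: R B0 → L0 miss wb→B3 [-]
4: W B1 → L1 hit [D]
5: W B5 → L2 miss [D]
6: W B2 → L2 miss wb→B5 [D]
7: W B2 → L2 hit [D]
8: R B3 → L0 miss [-]
9: W B4 → L1 miss wb→B1 [D]
10: W B1 → L1 miss wb→B4 [D]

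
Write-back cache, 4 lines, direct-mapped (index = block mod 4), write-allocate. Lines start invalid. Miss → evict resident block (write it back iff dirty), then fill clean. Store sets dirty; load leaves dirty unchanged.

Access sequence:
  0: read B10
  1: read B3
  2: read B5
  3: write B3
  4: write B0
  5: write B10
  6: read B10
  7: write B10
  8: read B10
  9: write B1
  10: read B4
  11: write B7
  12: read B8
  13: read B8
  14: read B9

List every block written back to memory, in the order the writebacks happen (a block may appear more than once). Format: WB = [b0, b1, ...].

WB = [0, 3, 1]

0: R B10 -> L2 miss  d=-]
1: R B3 -> L3 miss  d=-]
2: R B5 -> L1 miss  d=-]
3: W B3 -> L3 hit  d=D]
4: W B0 -> L0 miss  d=D]
5: W B10 -> L2 hit  d=D]
6: R B10 -> L2 hit  d=D]
7: W B10 -> L2 hit  d=D]
8: R B10 -> L2 hit  d=D]
9: W B1 -> L1 miss  d=D]
10: R B4 -> L0 miss wb->B0  d=-]
11: W B7 -> L3 miss wb->B3  d=D]
12: R B8 -> L0 miss  d=-]
13: R B8 -> L0 hit  d=-]
14: R B9 -> L1 miss wb->B1  d=-]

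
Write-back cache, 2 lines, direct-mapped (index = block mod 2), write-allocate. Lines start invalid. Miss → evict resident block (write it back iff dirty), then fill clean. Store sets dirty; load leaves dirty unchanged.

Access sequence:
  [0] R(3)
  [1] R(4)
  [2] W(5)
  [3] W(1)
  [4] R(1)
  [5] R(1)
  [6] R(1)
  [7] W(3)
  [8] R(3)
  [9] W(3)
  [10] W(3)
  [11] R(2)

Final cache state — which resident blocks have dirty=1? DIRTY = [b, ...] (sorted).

DIRTY = [3]

  0 | R B3 → L1 miss [-]
  1 | R B4 → L0 miss [-]
  2 | W B5 → L1 miss [D]
  3 | W B1 → L1 miss wb→B5 [D]
  4 | R B1 → L1 hit [D]
  5 | R B1 → L1 hit [D]
  6 | R B1 → L1 hit [D]
  7 | W B3 → L1 miss wb→B1 [D]
  8 | R B3 → L1 hit [D]
  9 | W B3 → L1 hit [D]
  10 | W B3 → L1 hit [D]
  11 | R B2 → L0 miss [-]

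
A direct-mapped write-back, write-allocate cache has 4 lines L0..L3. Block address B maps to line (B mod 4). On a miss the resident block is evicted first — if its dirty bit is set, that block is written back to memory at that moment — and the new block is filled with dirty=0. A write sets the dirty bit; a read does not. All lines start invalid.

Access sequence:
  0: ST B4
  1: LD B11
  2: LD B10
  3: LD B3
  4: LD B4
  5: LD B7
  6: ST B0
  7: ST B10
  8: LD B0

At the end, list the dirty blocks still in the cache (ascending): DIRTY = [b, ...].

  0 | W B4 → L0 miss [D]
  1 | R B11 → L3 miss [-]
  2 | R B10 → L2 miss [-]
  3 | R B3 → L3 miss [-]
  4 | R B4 → L0 hit [D]
  5 | R B7 → L3 miss [-]
  6 | W B0 → L0 miss wb→B4 [D]
  7 | W B10 → L2 hit [D]
  8 | R B0 → L0 hit [D]

DIRTY = [0, 10]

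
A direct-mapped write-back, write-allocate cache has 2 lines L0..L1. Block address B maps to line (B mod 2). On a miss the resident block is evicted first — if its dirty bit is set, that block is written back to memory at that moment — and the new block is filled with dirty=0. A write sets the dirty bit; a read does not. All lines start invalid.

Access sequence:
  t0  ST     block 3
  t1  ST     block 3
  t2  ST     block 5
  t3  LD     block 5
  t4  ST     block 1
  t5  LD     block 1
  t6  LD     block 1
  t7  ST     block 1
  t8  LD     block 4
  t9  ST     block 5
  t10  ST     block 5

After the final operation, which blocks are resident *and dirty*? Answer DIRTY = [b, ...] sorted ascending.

DIRTY = [5]

  0 | W B3 → L1 miss [D]
  1 | W B3 → L1 hit [D]
  2 | W B5 → L1 miss wb→B3 [D]
  3 | R B5 → L1 hit [D]
  4 | W B1 → L1 miss wb→B5 [D]
  5 | R B1 → L1 hit [D]
  6 | R B1 → L1 hit [D]
  7 | W B1 → L1 hit [D]
  8 | R B4 → L0 miss [-]
  9 | W B5 → L1 miss wb→B1 [D]
  10 | W B5 → L1 hit [D]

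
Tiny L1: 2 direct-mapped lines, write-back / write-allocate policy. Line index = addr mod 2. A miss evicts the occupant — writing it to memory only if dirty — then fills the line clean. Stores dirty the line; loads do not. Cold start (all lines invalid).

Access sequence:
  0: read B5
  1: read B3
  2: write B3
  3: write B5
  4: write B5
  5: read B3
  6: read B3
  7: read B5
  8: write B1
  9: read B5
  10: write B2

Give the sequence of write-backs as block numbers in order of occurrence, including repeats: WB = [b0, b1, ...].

WB = [3, 5, 1]

0: R B5 -> L1 miss  d=-]
1: R B3 -> L1 miss  d=-]
2: W B3 -> L1 hit  d=D]
3: W B5 -> L1 miss wb->B3  d=D]
4: W B5 -> L1 hit  d=D]
5: R B3 -> L1 miss wb->B5  d=-]
6: R B3 -> L1 hit  d=-]
7: R B5 -> L1 miss  d=-]
8: W B1 -> L1 miss  d=D]
9: R B5 -> L1 miss wb->B1  d=-]
10: W B2 -> L0 miss  d=D]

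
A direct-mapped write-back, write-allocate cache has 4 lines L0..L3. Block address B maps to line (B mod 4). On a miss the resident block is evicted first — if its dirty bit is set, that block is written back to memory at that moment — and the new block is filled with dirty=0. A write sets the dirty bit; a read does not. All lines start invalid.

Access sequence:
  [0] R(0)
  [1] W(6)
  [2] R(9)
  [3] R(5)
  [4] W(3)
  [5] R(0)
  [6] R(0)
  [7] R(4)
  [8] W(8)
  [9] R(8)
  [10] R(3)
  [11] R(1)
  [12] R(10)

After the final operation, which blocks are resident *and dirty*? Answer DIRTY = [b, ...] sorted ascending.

DIRTY = [3, 8]

0: R B0 → L0 miss [-]
1: W B6 → L2 miss [D]
2: R B9 → L1 miss [-]
3: R B5 → L1 miss [-]
4: W B3 → L3 miss [D]
5: R B0 → L0 hit [-]
6: R B0 → L0 hit [-]
7: R B4 → L0 miss [-]
8: W B8 → L0 miss [D]
9: R B8 → L0 hit [D]
10: R B3 → L3 hit [D]
11: R B1 → L1 miss [-]
12: R B10 → L2 miss wb→B6 [-]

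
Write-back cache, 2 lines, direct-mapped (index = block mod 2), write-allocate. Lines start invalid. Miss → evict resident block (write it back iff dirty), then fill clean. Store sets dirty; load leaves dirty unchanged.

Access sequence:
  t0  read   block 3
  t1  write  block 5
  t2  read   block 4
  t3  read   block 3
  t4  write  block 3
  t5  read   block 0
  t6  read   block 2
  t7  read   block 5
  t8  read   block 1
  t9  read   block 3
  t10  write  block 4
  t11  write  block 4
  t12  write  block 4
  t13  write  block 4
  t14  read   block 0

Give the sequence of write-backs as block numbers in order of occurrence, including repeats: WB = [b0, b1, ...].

WB = [5, 3, 4]

0: R B3 -> L1 miss  d=-]
1: W B5 -> L1 miss  d=D]
2: R B4 -> L0 miss  d=-]
3: R B3 -> L1 miss wb->B5  d=-]
4: W B3 -> L1 hit  d=D]
5: R B0 -> L0 miss  d=-]
6: R B2 -> L0 miss  d=-]
7: R B5 -> L1 miss wb->B3  d=-]
8: R B1 -> L1 miss  d=-]
9: R B3 -> L1 miss  d=-]
10: W B4 -> L0 miss  d=D]
11: W B4 -> L0 hit  d=D]
12: W B4 -> L0 hit  d=D]
13: W B4 -> L0 hit  d=D]
14: R B0 -> L0 miss wb->B4  d=-]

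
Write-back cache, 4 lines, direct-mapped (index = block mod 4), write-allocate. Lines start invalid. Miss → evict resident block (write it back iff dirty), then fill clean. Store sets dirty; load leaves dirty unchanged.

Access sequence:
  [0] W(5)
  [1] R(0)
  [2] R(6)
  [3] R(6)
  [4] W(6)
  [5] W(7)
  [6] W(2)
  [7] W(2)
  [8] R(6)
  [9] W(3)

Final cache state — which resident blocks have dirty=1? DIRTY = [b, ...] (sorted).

DIRTY = [3, 5]

  0 | W B5 → L1 miss [D]
  1 | R B0 → L0 miss [-]
  2 | R B6 → L2 miss [-]
  3 | R B6 → L2 hit [-]
  4 | W B6 → L2 hit [D]
  5 | W B7 → L3 miss [D]
  6 | W B2 → L2 miss wb→B6 [D]
  7 | W B2 → L2 hit [D]
  8 | R B6 → L2 miss wb→B2 [-]
  9 | W B3 → L3 miss wb→B7 [D]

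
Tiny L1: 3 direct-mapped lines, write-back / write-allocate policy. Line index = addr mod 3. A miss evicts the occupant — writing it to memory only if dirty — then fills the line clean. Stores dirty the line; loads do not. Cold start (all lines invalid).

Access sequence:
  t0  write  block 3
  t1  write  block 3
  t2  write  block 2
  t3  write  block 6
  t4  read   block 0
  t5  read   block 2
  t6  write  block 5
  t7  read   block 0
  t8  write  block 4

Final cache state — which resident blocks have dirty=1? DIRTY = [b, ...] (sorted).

  0 | W B3 → L0 miss [D]
  1 | W B3 → L0 hit [D]
  2 | W B2 → L2 miss [D]
  3 | W B6 → L0 miss wb→B3 [D]
  4 | R B0 → L0 miss wb→B6 [-]
  5 | R B2 → L2 hit [D]
  6 | W B5 → L2 miss wb→B2 [D]
  7 | R B0 → L0 hit [-]
  8 | W B4 → L1 miss [D]

DIRTY = [4, 5]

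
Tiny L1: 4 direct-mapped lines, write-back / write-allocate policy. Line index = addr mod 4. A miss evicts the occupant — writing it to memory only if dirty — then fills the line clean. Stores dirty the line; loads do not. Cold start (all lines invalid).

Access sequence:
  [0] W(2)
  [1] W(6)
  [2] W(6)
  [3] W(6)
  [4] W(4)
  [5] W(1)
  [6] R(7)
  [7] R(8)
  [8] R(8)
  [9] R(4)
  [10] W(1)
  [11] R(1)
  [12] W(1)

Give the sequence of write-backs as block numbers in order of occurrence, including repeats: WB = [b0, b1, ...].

0: W B2 -> L2 miss  d=D]
1: W B6 -> L2 miss wb->B2  d=D]
2: W B6 -> L2 hit  d=D]
3: W B6 -> L2 hit  d=D]
4: W B4 -> L0 miss  d=D]
5: W B1 -> L1 miss  d=D]
6: R B7 -> L3 miss  d=-]
7: R B8 -> L0 miss wb->B4  d=-]
8: R B8 -> L0 hit  d=-]
9: R B4 -> L0 miss  d=-]
10: W B1 -> L1 hit  d=D]
11: R B1 -> L1 hit  d=D]
12: W B1 -> L1 hit  d=D]

WB = [2, 4]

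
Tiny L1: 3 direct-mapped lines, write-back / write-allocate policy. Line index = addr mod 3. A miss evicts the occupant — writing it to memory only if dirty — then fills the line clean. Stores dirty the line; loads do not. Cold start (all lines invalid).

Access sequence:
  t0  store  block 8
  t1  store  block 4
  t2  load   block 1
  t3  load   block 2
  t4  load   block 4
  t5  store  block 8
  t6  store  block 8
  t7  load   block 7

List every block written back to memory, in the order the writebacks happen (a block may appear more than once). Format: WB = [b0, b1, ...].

0: W B8 -> L2 miss  d=D]
1: W B4 -> L1 miss  d=D]
2: R B1 -> L1 miss wb->B4  d=-]
3: R B2 -> L2 miss wb->B8  d=-]
4: R B4 -> L1 miss  d=-]
5: W B8 -> L2 miss  d=D]
6: W B8 -> L2 hit  d=D]
7: R B7 -> L1 miss  d=-]

WB = [4, 8]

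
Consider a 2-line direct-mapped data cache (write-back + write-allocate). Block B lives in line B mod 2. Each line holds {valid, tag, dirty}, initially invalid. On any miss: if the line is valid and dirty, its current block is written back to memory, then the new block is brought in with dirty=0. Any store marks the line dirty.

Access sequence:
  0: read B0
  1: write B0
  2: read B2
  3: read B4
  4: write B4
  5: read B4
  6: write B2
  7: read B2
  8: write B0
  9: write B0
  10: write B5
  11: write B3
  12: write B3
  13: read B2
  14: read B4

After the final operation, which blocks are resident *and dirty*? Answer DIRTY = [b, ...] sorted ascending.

DIRTY = [3]

  0 | R B0 → L0 miss [-]
  1 | W B0 → L0 hit [D]
  2 | R B2 → L0 miss wb→B0 [-]
  3 | R B4 → L0 miss [-]
  4 | W B4 → L0 hit [D]
  5 | R B4 → L0 hit [D]
  6 | W B2 → L0 miss wb→B4 [D]
  7 | R B2 → L0 hit [D]
  8 | W B0 → L0 miss wb→B2 [D]
  9 | W B0 → L0 hit [D]
  10 | W B5 → L1 miss [D]
  11 | W B3 → L1 miss wb→B5 [D]
  12 | W B3 → L1 hit [D]
  13 | R B2 → L0 miss wb→B0 [-]
  14 | R B4 → L0 miss [-]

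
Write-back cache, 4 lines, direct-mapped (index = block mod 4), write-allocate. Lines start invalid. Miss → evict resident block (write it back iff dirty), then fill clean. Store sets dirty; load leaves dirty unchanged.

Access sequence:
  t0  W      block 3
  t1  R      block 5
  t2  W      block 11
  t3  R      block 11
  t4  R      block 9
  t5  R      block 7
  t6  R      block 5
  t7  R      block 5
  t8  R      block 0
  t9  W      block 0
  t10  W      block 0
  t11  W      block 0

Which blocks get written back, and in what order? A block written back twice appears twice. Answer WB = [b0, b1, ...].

WB = [3, 11]

  0 | W B3 → L3 miss [D]
  1 | R B5 → L1 miss [-]
  2 | W B11 → L3 miss wb→B3 [D]
  3 | R B11 → L3 hit [D]
  4 | R B9 → L1 miss [-]
  5 | R B7 → L3 miss wb→B11 [-]
  6 | R B5 → L1 miss [-]
  7 | R B5 → L1 hit [-]
  8 | R B0 → L0 miss [-]
  9 | W B0 → L0 hit [D]
  10 | W B0 → L0 hit [D]
  11 | W B0 → L0 hit [D]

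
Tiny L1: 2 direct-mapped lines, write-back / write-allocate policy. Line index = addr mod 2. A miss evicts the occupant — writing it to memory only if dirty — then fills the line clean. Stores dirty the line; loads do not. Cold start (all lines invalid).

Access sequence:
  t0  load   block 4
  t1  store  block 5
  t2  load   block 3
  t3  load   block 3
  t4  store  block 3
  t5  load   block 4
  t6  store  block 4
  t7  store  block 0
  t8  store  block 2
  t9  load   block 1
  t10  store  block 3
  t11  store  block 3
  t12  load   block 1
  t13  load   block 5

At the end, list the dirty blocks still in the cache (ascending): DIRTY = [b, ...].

0: R B4 -> L0 miss  d=-]
1: W B5 -> L1 miss  d=D]
2: R B3 -> L1 miss wb->B5  d=-]
3: R B3 -> L1 hit  d=-]
4: W B3 -> L1 hit  d=D]
5: R B4 -> L0 hit  d=-]
6: W B4 -> L0 hit  d=D]
7: W B0 -> L0 miss wb->B4  d=D]
8: W B2 -> L0 miss wb->B0  d=D]
9: R B1 -> L1 miss wb->B3  d=-]
10: W B3 -> L1 miss  d=D]
11: W B3 -> L1 hit  d=D]
12: R B1 -> L1 miss wb->B3  d=-]
13: R B5 -> L1 miss  d=-]

DIRTY = [2]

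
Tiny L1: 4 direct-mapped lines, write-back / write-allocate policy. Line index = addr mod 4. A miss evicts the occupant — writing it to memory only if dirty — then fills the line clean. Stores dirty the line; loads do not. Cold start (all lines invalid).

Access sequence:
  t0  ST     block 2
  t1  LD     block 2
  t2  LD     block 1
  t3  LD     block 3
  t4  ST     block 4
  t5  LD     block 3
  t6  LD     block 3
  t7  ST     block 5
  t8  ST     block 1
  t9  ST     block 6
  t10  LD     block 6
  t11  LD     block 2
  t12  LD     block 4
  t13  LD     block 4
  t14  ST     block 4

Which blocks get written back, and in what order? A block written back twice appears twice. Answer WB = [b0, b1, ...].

WB = [5, 2, 6]

0: W B2 → L2 miss [D]
1: R B2 → L2 hit [D]
2: R B1 → L1 miss [-]
3: R B3 → L3 miss [-]
4: W B4 → L0 miss [D]
5: R B3 → L3 hit [-]
6: R B3 → L3 hit [-]
7: W B5 → L1 miss [D]
8: W B1 → L1 miss wb→B5 [D]
9: W B6 → L2 miss wb→B2 [D]
10: R B6 → L2 hit [D]
11: R B2 → L2 miss wb→B6 [-]
12: R B4 → L0 hit [D]
13: R B4 → L0 hit [D]
14: W B4 → L0 hit [D]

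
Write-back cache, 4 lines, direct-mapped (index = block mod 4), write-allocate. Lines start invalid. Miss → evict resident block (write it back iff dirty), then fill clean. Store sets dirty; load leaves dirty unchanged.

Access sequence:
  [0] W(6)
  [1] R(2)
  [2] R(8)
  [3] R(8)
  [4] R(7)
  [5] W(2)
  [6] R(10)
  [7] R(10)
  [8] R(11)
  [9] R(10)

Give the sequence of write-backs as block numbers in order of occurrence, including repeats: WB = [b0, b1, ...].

  0 | W B6 → L2 miss [D]
  1 | R B2 → L2 miss wb→B6 [-]
  2 | R B8 → L0 miss [-]
  3 | R B8 → L0 hit [-]
  4 | R B7 → L3 miss [-]
  5 | W B2 → L2 hit [D]
  6 | R B10 → L2 miss wb→B2 [-]
  7 | R B10 → L2 hit [-]
  8 | R B11 → L3 miss [-]
  9 | R B10 → L2 hit [-]

WB = [6, 2]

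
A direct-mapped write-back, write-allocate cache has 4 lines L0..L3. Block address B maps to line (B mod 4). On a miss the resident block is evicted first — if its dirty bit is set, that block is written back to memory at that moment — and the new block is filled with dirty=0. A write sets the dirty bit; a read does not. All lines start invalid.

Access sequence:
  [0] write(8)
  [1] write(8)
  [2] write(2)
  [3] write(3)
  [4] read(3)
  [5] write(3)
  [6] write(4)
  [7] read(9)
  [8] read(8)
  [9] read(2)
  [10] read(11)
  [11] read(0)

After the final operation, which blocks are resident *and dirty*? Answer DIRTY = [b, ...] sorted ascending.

DIRTY = [2]

0: W B8 -> L0 miss  d=D]
1: W B8 -> L0 hit  d=D]
2: W B2 -> L2 miss  d=D]
3: W B3 -> L3 miss  d=D]
4: R B3 -> L3 hit  d=D]
5: W B3 -> L3 hit  d=D]
6: W B4 -> L0 miss wb->B8  d=D]
7: R B9 -> L1 miss  d=-]
8: R B8 -> L0 miss wb->B4  d=-]
9: R B2 -> L2 hit  d=D]
10: R B11 -> L3 miss wb->B3  d=-]
11: R B0 -> L0 miss  d=-]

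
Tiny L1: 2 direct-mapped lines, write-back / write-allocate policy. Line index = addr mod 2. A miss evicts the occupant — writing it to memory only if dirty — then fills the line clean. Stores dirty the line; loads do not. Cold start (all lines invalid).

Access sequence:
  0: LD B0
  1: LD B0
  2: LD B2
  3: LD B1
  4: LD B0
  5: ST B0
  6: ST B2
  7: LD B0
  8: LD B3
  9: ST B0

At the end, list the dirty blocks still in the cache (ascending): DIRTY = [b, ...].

DIRTY = [0]

0: R B0 -> L0 miss  d=-]
1: R B0 -> L0 hit  d=-]
2: R B2 -> L0 miss  d=-]
3: R B1 -> L1 miss  d=-]
4: R B0 -> L0 miss  d=-]
5: W B0 -> L0 hit  d=D]
6: W B2 -> L0 miss wb->B0  d=D]
7: R B0 -> L0 miss wb->B2  d=-]
8: R B3 -> L1 miss  d=-]
9: W B0 -> L0 hit  d=D]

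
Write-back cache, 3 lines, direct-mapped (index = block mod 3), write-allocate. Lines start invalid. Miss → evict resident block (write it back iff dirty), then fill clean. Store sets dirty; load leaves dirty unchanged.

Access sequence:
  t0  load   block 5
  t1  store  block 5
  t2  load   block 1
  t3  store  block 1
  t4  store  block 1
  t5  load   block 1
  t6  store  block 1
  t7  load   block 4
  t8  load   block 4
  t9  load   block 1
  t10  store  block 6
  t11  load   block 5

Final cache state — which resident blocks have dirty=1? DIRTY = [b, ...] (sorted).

  0 | R B5 → L2 miss [-]
  1 | W B5 → L2 hit [D]
  2 | R B1 → L1 miss [-]
  3 | W B1 → L1 hit [D]
  4 | W B1 → L1 hit [D]
  5 | R B1 → L1 hit [D]
  6 | W B1 → L1 hit [D]
  7 | R B4 → L1 miss wb→B1 [-]
  8 | R B4 → L1 hit [-]
  9 | R B1 → L1 miss [-]
  10 | W B6 → L0 miss [D]
  11 | R B5 → L2 hit [D]

DIRTY = [5, 6]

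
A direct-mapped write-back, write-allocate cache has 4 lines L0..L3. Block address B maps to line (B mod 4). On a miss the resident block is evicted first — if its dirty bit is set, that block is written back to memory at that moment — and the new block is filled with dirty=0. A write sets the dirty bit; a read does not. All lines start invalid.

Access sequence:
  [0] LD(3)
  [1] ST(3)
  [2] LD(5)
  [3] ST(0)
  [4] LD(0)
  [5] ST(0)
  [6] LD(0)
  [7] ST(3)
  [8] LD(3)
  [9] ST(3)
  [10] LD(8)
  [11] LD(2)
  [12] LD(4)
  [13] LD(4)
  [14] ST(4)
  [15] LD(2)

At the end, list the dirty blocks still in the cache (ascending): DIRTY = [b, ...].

DIRTY = [3, 4]

  0 | R B3 → L3 miss [-]
  1 | W B3 → L3 hit [D]
  2 | R B5 → L1 miss [-]
  3 | W B0 → L0 miss [D]
  4 | R B0 → L0 hit [D]
  5 | W B0 → L0 hit [D]
  6 | R B0 → L0 hit [D]
  7 | W B3 → L3 hit [D]
  8 | R B3 → L3 hit [D]
  9 | W B3 → L3 hit [D]
  10 | R B8 → L0 miss wb→B0 [-]
  11 | R B2 → L2 miss [-]
  12 | R B4 → L0 miss [-]
  13 | R B4 → L0 hit [-]
  14 | W B4 → L0 hit [D]
  15 | R B2 → L2 hit [-]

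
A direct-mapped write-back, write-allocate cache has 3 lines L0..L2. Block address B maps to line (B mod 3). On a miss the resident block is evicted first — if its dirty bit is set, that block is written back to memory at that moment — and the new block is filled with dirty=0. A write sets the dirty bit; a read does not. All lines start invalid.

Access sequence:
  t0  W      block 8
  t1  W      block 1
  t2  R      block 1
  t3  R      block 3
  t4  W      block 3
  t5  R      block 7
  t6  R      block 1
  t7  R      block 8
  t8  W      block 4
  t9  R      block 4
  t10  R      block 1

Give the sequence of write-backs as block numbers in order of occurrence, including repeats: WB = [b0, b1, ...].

0: W B8 → L2 miss [D]
1: W B1 → L1 miss [D]
2: R B1 → L1 hit [D]
3: R B3 → L0 miss [-]
4: W B3 → L0 hit [D]
5: R B7 → L1 miss wb→B1 [-]
6: R B1 → L1 miss [-]
7: R B8 → L2 hit [D]
8: W B4 → L1 miss [D]
9: R B4 → L1 hit [D]
10: R B1 → L1 miss wb→B4 [-]

WB = [1, 4]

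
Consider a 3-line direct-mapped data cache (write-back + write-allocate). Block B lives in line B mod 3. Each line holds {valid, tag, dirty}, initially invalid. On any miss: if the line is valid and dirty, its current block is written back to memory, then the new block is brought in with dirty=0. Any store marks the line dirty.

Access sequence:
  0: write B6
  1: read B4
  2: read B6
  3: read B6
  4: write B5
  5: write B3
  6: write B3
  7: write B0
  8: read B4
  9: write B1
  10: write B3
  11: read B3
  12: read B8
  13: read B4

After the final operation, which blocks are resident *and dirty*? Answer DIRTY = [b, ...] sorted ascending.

DIRTY = [3]

0: W B6 -> L0 miss  d=D]
1: R B4 -> L1 miss  d=-]
2: R B6 -> L0 hit  d=D]
3: R B6 -> L0 hit  d=D]
4: W B5 -> L2 miss  d=D]
5: W B3 -> L0 miss wb->B6  d=D]
6: W B3 -> L0 hit  d=D]
7: W B0 -> L0 miss wb->B3  d=D]
8: R B4 -> L1 hit  d=-]
9: W B1 -> L1 miss  d=D]
10: W B3 -> L0 miss wb->B0  d=D]
11: R B3 -> L0 hit  d=D]
12: R B8 -> L2 miss wb->B5  d=-]
13: R B4 -> L1 miss wb->B1  d=-]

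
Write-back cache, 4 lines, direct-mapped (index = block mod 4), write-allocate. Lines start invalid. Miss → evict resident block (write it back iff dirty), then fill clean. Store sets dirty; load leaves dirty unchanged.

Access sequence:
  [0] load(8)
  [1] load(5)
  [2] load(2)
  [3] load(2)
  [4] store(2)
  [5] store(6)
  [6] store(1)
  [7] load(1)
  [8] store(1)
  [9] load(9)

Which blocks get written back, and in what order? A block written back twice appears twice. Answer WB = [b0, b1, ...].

  0 | R B8 → L0 miss [-]
  1 | R B5 → L1 miss [-]
  2 | R B2 → L2 miss [-]
  3 | R B2 → L2 hit [-]
  4 | W B2 → L2 hit [D]
  5 | W B6 → L2 miss wb→B2 [D]
  6 | W B1 → L1 miss [D]
  7 | R B1 → L1 hit [D]
  8 | W B1 → L1 hit [D]
  9 | R B9 → L1 miss wb→B1 [-]

WB = [2, 1]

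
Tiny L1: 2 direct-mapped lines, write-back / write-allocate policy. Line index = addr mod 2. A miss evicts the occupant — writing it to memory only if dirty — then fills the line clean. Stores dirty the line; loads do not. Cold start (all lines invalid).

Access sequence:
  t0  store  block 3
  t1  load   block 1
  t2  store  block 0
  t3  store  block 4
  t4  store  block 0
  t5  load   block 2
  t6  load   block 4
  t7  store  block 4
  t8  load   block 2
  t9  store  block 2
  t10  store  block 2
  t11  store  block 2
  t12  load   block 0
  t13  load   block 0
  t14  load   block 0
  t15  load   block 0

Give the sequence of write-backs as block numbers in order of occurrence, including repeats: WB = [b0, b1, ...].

  0 | W B3 → L1 miss [D]
  1 | R B1 → L1 miss wb→B3 [-]
  2 | W B0 → L0 miss [D]
  3 | W B4 → L0 miss wb→B0 [D]
  4 | W B0 → L0 miss wb→B4 [D]
  5 | R B2 → L0 miss wb→B0 [-]
  6 | R B4 → L0 miss [-]
  7 | W B4 → L0 hit [D]
  8 | R B2 → L0 miss wb→B4 [-]
  9 | W B2 → L0 hit [D]
  10 | W B2 → L0 hit [D]
  11 | W B2 → L0 hit [D]
  12 | R B0 → L0 miss wb→B2 [-]
  13 | R B0 → L0 hit [-]
  14 | R B0 → L0 hit [-]
  15 | R B0 → L0 hit [-]

WB = [3, 0, 4, 0, 4, 2]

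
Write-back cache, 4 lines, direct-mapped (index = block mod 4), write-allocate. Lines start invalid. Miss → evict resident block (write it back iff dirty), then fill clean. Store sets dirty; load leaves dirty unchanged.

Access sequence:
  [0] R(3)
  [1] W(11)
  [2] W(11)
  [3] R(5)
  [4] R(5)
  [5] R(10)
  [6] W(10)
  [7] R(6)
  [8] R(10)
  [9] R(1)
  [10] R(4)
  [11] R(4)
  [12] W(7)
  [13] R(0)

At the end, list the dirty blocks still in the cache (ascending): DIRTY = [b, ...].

0: R B3 → L3 miss [-]
1: W B11 → L3 miss [D]
2: W B11 → L3 hit [D]
3: R B5 → L1 miss [-]
4: R B5 → L1 hit [-]
5: R B10 → L2 miss [-]
6: W B10 → L2 hit [D]
7: R B6 → L2 miss wb→B10 [-]
8: R B10 → L2 miss [-]
9: R B1 → L1 miss [-]
10: R B4 → L0 miss [-]
11: R B4 → L0 hit [-]
12: W B7 → L3 miss wb→B11 [D]
13: R B0 → L0 miss [-]

DIRTY = [7]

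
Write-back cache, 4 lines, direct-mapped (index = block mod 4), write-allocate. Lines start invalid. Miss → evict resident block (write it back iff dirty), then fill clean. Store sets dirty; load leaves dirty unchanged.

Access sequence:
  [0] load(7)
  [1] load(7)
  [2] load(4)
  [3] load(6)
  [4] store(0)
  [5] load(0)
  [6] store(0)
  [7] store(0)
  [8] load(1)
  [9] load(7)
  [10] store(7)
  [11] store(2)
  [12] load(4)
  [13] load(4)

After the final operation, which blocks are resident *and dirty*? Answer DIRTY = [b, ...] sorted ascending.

  0 | R B7 → L3 miss [-]
  1 | R B7 → L3 hit [-]
  2 | R B4 → L0 miss [-]
  3 | R B6 → L2 miss [-]
  4 | W B0 → L0 miss [D]
  5 | R B0 → L0 hit [D]
  6 | W B0 → L0 hit [D]
  7 | W B0 → L0 hit [D]
  8 | R B1 → L1 miss [-]
  9 | R B7 → L3 hit [-]
  10 | W B7 → L3 hit [D]
  11 | W B2 → L2 miss [D]
  12 | R B4 → L0 miss wb→B0 [-]
  13 | R B4 → L0 hit [-]

DIRTY = [2, 7]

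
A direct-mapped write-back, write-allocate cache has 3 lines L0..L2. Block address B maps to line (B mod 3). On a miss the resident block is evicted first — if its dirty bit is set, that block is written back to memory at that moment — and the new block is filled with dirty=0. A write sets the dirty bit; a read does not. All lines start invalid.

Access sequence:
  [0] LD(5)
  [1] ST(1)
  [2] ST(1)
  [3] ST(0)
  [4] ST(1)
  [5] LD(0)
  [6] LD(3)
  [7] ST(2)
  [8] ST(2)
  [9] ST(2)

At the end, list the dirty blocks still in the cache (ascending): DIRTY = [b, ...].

DIRTY = [1, 2]

0: R B5 -> L2 miss  d=-]
1: W B1 -> L1 miss  d=D]
2: W B1 -> L1 hit  d=D]
3: W B0 -> L0 miss  d=D]
4: W B1 -> L1 hit  d=D]
5: R B0 -> L0 hit  d=D]
6: R B3 -> L0 miss wb->B0  d=-]
7: W B2 -> L2 miss  d=D]
8: W B2 -> L2 hit  d=D]
9: W B2 -> L2 hit  d=D]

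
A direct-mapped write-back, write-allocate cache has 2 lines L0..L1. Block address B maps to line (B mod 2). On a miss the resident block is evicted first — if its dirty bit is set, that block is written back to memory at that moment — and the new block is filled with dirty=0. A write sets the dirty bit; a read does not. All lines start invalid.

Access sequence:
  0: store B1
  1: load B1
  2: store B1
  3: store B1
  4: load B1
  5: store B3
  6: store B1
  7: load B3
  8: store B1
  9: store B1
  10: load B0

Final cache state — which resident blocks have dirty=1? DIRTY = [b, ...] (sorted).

DIRTY = [1]

0: W B1 -> L1 miss  d=D]
1: R B1 -> L1 hit  d=D]
2: W B1 -> L1 hit  d=D]
3: W B1 -> L1 hit  d=D]
4: R B1 -> L1 hit  d=D]
5: W B3 -> L1 miss wb->B1  d=D]
6: W B1 -> L1 miss wb->B3  d=D]
7: R B3 -> L1 miss wb->B1  d=-]
8: W B1 -> L1 miss  d=D]
9: W B1 -> L1 hit  d=D]
10: R B0 -> L0 miss  d=-]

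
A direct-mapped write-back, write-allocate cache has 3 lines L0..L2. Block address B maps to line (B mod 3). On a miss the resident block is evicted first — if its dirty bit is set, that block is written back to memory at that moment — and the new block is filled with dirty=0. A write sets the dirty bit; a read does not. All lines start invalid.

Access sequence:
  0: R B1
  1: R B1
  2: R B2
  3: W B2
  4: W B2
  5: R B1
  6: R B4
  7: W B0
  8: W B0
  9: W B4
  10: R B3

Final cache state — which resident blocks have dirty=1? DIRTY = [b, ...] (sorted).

0: R B1 -> L1 miss  d=-]
1: R B1 -> L1 hit  d=-]
2: R B2 -> L2 miss  d=-]
3: W B2 -> L2 hit  d=D]
4: W B2 -> L2 hit  d=D]
5: R B1 -> L1 hit  d=-]
6: R B4 -> L1 miss  d=-]
7: W B0 -> L0 miss  d=D]
8: W B0 -> L0 hit  d=D]
9: W B4 -> L1 hit  d=D]
10: R B3 -> L0 miss wb->B0  d=-]

DIRTY = [2, 4]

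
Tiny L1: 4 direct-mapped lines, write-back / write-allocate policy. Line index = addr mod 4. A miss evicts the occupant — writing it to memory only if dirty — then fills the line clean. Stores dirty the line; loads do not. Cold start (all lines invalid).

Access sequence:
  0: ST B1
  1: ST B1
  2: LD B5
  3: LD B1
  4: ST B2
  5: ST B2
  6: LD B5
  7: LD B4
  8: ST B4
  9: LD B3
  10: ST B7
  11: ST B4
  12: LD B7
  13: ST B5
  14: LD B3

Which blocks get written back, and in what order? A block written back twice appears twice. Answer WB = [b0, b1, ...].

WB = [1, 7]

0: W B1 -> L1 miss  d=D]
1: W B1 -> L1 hit  d=D]
2: R B5 -> L1 miss wb->B1  d=-]
3: R B1 -> L1 miss  d=-]
4: W B2 -> L2 miss  d=D]
5: W B2 -> L2 hit  d=D]
6: R B5 -> L1 miss  d=-]
7: R B4 -> L0 miss  d=-]
8: W B4 -> L0 hit  d=D]
9: R B3 -> L3 miss  d=-]
10: W B7 -> L3 miss  d=D]
11: W B4 -> L0 hit  d=D]
12: R B7 -> L3 hit  d=D]
13: W B5 -> L1 hit  d=D]
14: R B3 -> L3 miss wb->B7  d=-]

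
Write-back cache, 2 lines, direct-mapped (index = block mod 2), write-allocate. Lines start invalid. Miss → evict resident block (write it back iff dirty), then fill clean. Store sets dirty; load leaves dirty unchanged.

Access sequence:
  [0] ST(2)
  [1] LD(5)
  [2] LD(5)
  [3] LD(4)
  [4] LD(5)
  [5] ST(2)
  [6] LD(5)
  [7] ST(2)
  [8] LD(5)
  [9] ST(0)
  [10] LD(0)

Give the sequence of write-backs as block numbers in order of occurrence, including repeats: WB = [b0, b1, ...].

WB = [2, 2]

0: W B2 → L0 miss [D]
1: R B5 → L1 miss [-]
2: R B5 → L1 hit [-]
3: R B4 → L0 miss wb→B2 [-]
4: R B5 → L1 hit [-]
5: W B2 → L0 miss [D]
6: R B5 → L1 hit [-]
7: W B2 → L0 hit [D]
8: R B5 → L1 hit [-]
9: W B0 → L0 miss wb→B2 [D]
10: R B0 → L0 hit [D]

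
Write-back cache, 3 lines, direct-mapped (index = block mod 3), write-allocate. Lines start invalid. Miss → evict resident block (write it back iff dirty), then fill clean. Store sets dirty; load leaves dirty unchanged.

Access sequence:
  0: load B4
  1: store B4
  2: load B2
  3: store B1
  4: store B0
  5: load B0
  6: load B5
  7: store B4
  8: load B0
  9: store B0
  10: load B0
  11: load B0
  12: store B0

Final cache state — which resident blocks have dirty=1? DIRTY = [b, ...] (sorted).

DIRTY = [0, 4]

0: R B4 → L1 miss [-]
1: W B4 → L1 hit [D]
2: R B2 → L2 miss [-]
3: W B1 → L1 miss wb→B4 [D]
4: W B0 → L0 miss [D]
5: R B0 → L0 hit [D]
6: R B5 → L2 miss [-]
7: W B4 → L1 miss wb→B1 [D]
8: R B0 → L0 hit [D]
9: W B0 → L0 hit [D]
10: R B0 → L0 hit [D]
11: R B0 → L0 hit [D]
12: W B0 → L0 hit [D]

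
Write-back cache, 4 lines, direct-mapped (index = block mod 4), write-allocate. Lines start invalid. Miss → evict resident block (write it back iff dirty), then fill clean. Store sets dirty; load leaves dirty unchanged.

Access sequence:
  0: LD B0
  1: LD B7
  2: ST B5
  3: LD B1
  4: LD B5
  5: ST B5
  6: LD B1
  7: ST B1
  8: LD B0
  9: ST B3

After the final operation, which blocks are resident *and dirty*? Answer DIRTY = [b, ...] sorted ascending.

  0 | R B0 → L0 miss [-]
  1 | R B7 → L3 miss [-]
  2 | W B5 → L1 miss [D]
  3 | R B1 → L1 miss wb→B5 [-]
  4 | R B5 → L1 miss [-]
  5 | W B5 → L1 hit [D]
  6 | R B1 → L1 miss wb→B5 [-]
  7 | W B1 → L1 hit [D]
  8 | R B0 → L0 hit [-]
  9 | W B3 → L3 miss [D]

DIRTY = [1, 3]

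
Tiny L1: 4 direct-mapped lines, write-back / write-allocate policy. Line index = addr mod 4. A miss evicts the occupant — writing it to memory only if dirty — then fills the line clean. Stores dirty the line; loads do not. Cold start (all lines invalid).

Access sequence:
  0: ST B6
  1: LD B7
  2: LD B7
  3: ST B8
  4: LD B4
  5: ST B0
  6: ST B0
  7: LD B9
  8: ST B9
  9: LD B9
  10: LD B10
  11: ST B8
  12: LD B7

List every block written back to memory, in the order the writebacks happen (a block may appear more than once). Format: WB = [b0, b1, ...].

  0 | W B6 → L2 miss [D]
  1 | R B7 → L3 miss [-]
  2 | R B7 → L3 hit [-]
  3 | W B8 → L0 miss [D]
  4 | R B4 → L0 miss wb→B8 [-]
  5 | W B0 → L0 miss [D]
  6 | W B0 → L0 hit [D]
  7 | R B9 → L1 miss [-]
  8 | W B9 → L1 hit [D]
  9 | R B9 → L1 hit [D]
  10 | R B10 → L2 miss wb→B6 [-]
  11 | W B8 → L0 miss wb→B0 [D]
  12 | R B7 → L3 hit [-]

WB = [8, 6, 0]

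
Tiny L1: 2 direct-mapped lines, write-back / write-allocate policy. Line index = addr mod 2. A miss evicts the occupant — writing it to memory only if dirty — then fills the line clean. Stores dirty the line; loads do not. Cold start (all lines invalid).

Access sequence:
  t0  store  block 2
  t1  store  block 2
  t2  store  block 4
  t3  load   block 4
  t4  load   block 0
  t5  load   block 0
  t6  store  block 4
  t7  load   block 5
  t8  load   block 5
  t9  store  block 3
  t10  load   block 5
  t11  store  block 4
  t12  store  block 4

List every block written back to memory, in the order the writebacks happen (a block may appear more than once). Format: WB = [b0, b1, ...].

0: W B2 -> L0 miss  d=D]
1: W B2 -> L0 hit  d=D]
2: W B4 -> L0 miss wb->B2  d=D]
3: R B4 -> L0 hit  d=D]
4: R B0 -> L0 miss wb->B4  d=-]
5: R B0 -> L0 hit  d=-]
6: W B4 -> L0 miss  d=D]
7: R B5 -> L1 miss  d=-]
8: R B5 -> L1 hit  d=-]
9: W B3 -> L1 miss  d=D]
10: R B5 -> L1 miss wb->B3  d=-]
11: W B4 -> L0 hit  d=D]
12: W B4 -> L0 hit  d=D]

WB = [2, 4, 3]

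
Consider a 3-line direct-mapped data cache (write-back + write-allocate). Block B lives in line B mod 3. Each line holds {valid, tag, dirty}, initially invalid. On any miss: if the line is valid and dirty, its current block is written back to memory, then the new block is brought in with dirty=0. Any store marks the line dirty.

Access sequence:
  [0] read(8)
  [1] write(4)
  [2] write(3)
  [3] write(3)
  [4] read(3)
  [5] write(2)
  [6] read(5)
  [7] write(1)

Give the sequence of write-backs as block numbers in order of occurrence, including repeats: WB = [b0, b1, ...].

WB = [2, 4]

  0 | R B8 → L2 miss [-]
  1 | W B4 → L1 miss [D]
  2 | W B3 → L0 miss [D]
  3 | W B3 → L0 hit [D]
  4 | R B3 → L0 hit [D]
  5 | W B2 → L2 miss [D]
  6 | R B5 → L2 miss wb→B2 [-]
  7 | W B1 → L1 miss wb→B4 [D]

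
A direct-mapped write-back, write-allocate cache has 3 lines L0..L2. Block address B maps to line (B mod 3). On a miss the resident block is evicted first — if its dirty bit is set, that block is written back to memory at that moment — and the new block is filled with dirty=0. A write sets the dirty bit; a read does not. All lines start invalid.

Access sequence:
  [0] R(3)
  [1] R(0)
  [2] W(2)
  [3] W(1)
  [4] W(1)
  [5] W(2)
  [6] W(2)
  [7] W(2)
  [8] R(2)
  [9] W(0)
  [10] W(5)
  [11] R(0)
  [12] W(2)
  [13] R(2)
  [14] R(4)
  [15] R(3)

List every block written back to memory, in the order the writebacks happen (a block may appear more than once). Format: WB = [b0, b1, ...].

0: R B3 -> L0 miss  d=-]
1: R B0 -> L0 miss  d=-]
2: W B2 -> L2 miss  d=D]
3: W B1 -> L1 miss  d=D]
4: W B1 -> L1 hit  d=D]
5: W B2 -> L2 hit  d=D]
6: W B2 -> L2 hit  d=D]
7: W B2 -> L2 hit  d=D]
8: R B2 -> L2 hit  d=D]
9: W B0 -> L0 hit  d=D]
10: W B5 -> L2 miss wb->B2  d=D]
11: R B0 -> L0 hit  d=D]
12: W B2 -> L2 miss wb->B5  d=D]
13: R B2 -> L2 hit  d=D]
14: R B4 -> L1 miss wb->B1  d=-]
15: R B3 -> L0 miss wb->B0  d=-]

WB = [2, 5, 1, 0]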